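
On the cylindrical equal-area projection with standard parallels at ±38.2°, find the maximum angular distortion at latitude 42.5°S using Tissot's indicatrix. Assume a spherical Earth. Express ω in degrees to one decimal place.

For cylindrical equal-area with standard parallel φ₀, h = cos φ / cos φ₀ and k = cos φ₀ / cos φ, so h·k = 1.
At 42.5°: h = 0.9382, k = 1.066; principal scales a = 1.066, b = 0.9382.
sin(ω/2) = (a − b)/(a + b) = 0.1277/2.004 = 0.06372, so ω = 2 arcsin(0.06372) ≈ 7.3°.

7.3°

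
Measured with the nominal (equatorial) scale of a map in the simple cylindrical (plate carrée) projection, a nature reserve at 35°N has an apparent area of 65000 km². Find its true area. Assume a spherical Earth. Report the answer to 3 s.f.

53200 km²

Plate carrée maps x = Rλ, y = Rφ. The meridian scale is h = 1 and the parallel scale is k = 1/cos φ = sec φ.
Areal scale = h·k = 1 × sec φ; at 35°, h = 1.000, k = 1.221, so h·k = 1.221.
True area = apparent / (areal scale) = 65000 / 1.221 ≈ 53200 km².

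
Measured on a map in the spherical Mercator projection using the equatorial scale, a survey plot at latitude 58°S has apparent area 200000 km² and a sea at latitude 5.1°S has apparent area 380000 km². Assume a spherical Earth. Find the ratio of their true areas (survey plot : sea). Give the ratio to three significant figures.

Mercator's areal exaggeration is sec²φ; hence true area = (apparent area) · cos²φ.
True area of survey plot: 200000 × cos²(58°) = 200000 × 0.2808 = 56160 km².
True area of sea: 380000 × cos²(5.1°) = 380000 × 0.9921 = 377000 km².
Ratio = 56160 / 377000 ≈ 0.149.

0.149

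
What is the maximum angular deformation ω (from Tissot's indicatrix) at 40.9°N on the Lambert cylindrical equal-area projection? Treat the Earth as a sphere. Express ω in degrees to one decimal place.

The Lambert cylindrical equal-area projection is the cylindrical equal-area projection with its standard parallel at the equator (φ₀ = 0). A cylindrical equal-area projection with standard parallel φ₀ has meridian scale h = cos φ / cos φ₀ and parallel scale k = cos φ₀ / cos φ (so areas are preserved, h·k = 1).
At 40.9°: h = 0.7559, k = 1.323; principal scales a = 1.323, b = 0.7559.
sin(ω/2) = (a − b)/(a + b) = 0.5672/2.079 = 0.2728, so ω = 2 arcsin(0.2728) ≈ 31.7°.

31.7°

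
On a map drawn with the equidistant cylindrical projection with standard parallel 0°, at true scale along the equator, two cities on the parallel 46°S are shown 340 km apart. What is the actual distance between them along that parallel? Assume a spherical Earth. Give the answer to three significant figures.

236 km

For the equirectangular projection with φ₀ = 0 (plate carrée), h = 1 along meridians and k = sec φ along parallels.
Along the parallel at 46°, map distances are exaggerated by k = sec 46° = 1.440.
True distance = 340 / 1.440 = 340 × cos 46° ≈ 236 km.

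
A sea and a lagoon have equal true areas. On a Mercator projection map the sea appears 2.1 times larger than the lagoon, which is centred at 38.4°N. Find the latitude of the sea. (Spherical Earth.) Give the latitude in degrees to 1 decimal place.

On Mercator, (apparent₁)/(apparent₂) = sec²φ₁ / sec²φ₂ when true areas are equal.
cos²φ₂ / cos²φ₁ = 2.1  ⇒  cos φ₁ = cos 38.4° / √2.1 = 0.7837/1.449 = 0.5408.
φ₁ = arccos(0.5408) ≈ 57.3°.

57.3°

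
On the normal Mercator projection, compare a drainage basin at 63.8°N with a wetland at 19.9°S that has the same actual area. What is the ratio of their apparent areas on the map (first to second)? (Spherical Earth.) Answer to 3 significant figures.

4.54

On Mercator, area is exaggerated by sec²φ = 1/cos²φ.
At 63.8°: sec²(63.8°) = 1/0.4415² = 5.130.
At 19.9°: sec²(19.9°) = 1/0.9403² = 1.131.
Ratio = 5.130/1.131 = cos²(19.9°)/cos²(63.8°) ≈ 4.54.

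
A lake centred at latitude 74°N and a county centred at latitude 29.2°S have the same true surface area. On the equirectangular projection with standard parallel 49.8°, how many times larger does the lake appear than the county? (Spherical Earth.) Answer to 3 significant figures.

The equidistant cylindrical projection with φ₀ = 49.8° has h = 1 (meridians true) and k = cos φ₀ / cos φ along parallels.
Areal scale at 74°: h·k = 1.000 × 2.342 = 2.342.
Areal scale at 29.2°: h·k = 1.000 × 0.7394 = 0.7394.
Ratio = 2.342/0.7394 ≈ 3.17.

3.17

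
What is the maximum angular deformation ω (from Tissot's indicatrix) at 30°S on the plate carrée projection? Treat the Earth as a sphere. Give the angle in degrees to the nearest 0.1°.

8.2°

Plate carrée maps x = Rλ, y = Rφ. The meridian scale is h = 1 and the parallel scale is k = 1/cos φ = sec φ.
At 30°: h = 1.000, k = 1.155; principal scales a = 1.155, b = 1.000.
sin(ω/2) = (a − b)/(a + b) = 0.1547/2.155 = 0.07180, so ω = 2 arcsin(0.07180) ≈ 8.2°.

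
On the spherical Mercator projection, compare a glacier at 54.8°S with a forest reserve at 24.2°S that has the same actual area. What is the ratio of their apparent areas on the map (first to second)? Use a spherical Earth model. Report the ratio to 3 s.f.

2.50

On Mercator, area is exaggerated by sec²φ = 1/cos²φ.
At 54.8°: sec²(54.8°) = 1/0.5764² = 3.010.
At 24.2°: sec²(24.2°) = 1/0.9121² = 1.202.
Ratio = 3.010/1.202 = cos²(24.2°)/cos²(54.8°) ≈ 2.50.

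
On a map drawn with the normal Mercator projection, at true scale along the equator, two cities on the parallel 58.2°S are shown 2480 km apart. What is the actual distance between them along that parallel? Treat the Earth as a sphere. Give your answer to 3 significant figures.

For Mercator, h = k = sec φ (a conformal cylindrical projection has a single point scale, 1/cos φ).
Along the parallel at 58.2°, map distances are exaggerated by k = sec 58.2° = 1.898.
True distance = 2480 / 1.898 = 2480 × cos 58.2° ≈ 1310 km.

1310 km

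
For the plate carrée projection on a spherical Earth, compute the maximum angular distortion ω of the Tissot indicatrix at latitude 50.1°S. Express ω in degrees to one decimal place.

Plate carrée maps x = Rλ, y = Rφ. The meridian scale is h = 1 and the parallel scale is k = 1/cos φ = sec φ.
At 50.1°: h = 1.000, k = 1.559; principal scales a = 1.559, b = 1.000.
sin(ω/2) = (a − b)/(a + b) = 0.5590/2.559 = 0.2184, so ω = 2 arcsin(0.2184) ≈ 25.2°.

25.2°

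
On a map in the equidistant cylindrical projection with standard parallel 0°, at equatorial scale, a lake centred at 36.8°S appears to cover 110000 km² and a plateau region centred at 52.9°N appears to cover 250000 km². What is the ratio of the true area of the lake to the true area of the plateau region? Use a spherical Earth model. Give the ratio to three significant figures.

0.584

Plate carrée has h = 1 and k = sec φ, giving areal scale sec φ; true area = (apparent area) · cos φ.
True area of lake: 110000 × cos(36.8°) = 110000 × 0.8007 = 88080 km².
True area of plateau region: 250000 × cos(52.9°) = 250000 × 0.6032 = 150800 km².
Ratio = 88080 / 150800 ≈ 0.584.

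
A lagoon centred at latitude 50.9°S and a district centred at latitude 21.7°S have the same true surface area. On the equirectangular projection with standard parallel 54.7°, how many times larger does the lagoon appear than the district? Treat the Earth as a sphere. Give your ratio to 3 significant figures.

The equidistant cylindrical projection with φ₀ = 54.7° has h = 1 (meridians true) and k = cos φ₀ / cos φ along parallels.
Areal scale at 50.9°: h·k = 1.000 × 0.9163 = 0.9163.
Areal scale at 21.7°: h·k = 1.000 × 0.6219 = 0.6219.
Ratio = 0.9163/0.6219 ≈ 1.47.

1.47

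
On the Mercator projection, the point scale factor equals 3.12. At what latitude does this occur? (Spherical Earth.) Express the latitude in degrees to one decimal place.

Mercator scale is k = sec φ = 1/cos φ.
1/cos φ = 3.12  ⇒  cos φ = 0.3205  ⇒  φ = arccos(0.3205) ≈ 71.3°.

71.3°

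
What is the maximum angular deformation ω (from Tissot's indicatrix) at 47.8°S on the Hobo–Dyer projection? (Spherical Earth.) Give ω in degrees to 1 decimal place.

19.0°

The Hobo–Dyer projection is cylindrical equal-area with φ₀ = 37.5°. Cylindrical equal-area (φ₀ = 37.5°): h = cos φ / cos 37.5° along meridians, k = cos 37.5° / cos φ along parallels; h·k = 1.
At 47.8°: h = 0.8467, k = 1.181; principal scales a = 1.181, b = 0.8467.
sin(ω/2) = (a − b)/(a + b) = 0.3344/2.028 = 0.1649, so ω = 2 arcsin(0.1649) ≈ 19.0°.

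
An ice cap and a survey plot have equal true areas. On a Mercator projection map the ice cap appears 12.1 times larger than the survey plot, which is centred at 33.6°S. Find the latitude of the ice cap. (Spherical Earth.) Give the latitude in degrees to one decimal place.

76.1°

Mercator areal scale is sec²φ, so apparent-area ratio = sec²φ₁ / sec²φ₂ = cos²φ₂ / cos²φ₁.
cos²φ₂ / cos²φ₁ = 12.1  ⇒  cos φ₁ = cos 33.6° / √12.1 = 0.8329/3.479 = 0.2394.
φ₁ = arccos(0.2394) ≈ 76.1°.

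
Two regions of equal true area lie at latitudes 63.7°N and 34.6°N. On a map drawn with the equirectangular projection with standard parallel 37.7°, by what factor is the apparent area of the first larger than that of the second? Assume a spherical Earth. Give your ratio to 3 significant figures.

1.86

In the equirectangular projection with standard parallel φ₀ = 37.7° (x = Rλ cos φ₀, y = Rφ), meridians are true-scale (h = 1) and the parallel scale is k = cos φ₀ / cos φ.
Areal scale at 63.7°: h·k = 1.000 × 1.786 = 1.786.
Areal scale at 34.6°: h·k = 1.000 × 0.9612 = 0.9612.
Ratio = 1.786/0.9612 ≈ 1.86.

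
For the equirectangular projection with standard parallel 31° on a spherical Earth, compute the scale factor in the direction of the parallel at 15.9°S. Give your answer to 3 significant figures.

With standard parallel φ₀ = 31°, the equirectangular projection gives x = Rλ cos φ₀, y = Rφ, so h = 1 and k = cos 31° / cos φ.
k = cos 31° / cos 15.9° = 0.8572/0.9617 = 0.8913.

0.891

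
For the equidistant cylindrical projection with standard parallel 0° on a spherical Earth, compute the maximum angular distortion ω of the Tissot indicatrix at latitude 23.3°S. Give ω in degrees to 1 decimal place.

For the equirectangular projection with φ₀ = 0 (plate carrée), h = 1 along meridians and k = sec φ along parallels.
At 23.3°: h = 1.000, k = 1.089; principal scales a = 1.089, b = 1.000.
sin(ω/2) = (a − b)/(a + b) = 0.08880/2.089 = 0.04251, so ω = 2 arcsin(0.04251) ≈ 4.9°.

4.9°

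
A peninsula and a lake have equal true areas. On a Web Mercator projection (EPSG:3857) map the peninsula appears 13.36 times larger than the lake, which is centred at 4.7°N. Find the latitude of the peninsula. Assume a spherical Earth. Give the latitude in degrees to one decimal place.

On Mercator, (apparent₁)/(apparent₂) = sec²φ₁ / sec²φ₂ when true areas are equal.
cos²φ₂ / cos²φ₁ = 13.36  ⇒  cos φ₁ = cos 4.7° / √13.36 = 0.9966/3.655 = 0.2727.
φ₁ = arccos(0.2727) ≈ 74.2°.

74.2°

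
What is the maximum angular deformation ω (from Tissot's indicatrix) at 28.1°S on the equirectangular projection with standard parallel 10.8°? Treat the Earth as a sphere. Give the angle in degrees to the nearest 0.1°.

The equidistant cylindrical projection with φ₀ = 10.8° has h = 1 (meridians true) and k = cos φ₀ / cos φ along parallels.
At 28.1°: h = 1.000, k = 1.114; principal scales a = 1.114, b = 1.000.
sin(ω/2) = (a − b)/(a + b) = 0.1135/2.114 = 0.05372, so ω = 2 arcsin(0.05372) ≈ 6.2°.

6.2°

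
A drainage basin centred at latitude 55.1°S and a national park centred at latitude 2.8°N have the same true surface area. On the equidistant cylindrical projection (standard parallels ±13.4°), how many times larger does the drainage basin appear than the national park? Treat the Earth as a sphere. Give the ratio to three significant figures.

In the equirectangular projection with standard parallel φ₀ = 13.4° (x = Rλ cos φ₀, y = Rφ), meridians are true-scale (h = 1) and the parallel scale is k = cos φ₀ / cos φ.
Areal scale at 55.1°: h·k = 1.000 × 1.700 = 1.700.
Areal scale at 2.8°: h·k = 1.000 × 0.9739 = 0.9739.
Ratio = 1.700/0.9739 ≈ 1.75.

1.75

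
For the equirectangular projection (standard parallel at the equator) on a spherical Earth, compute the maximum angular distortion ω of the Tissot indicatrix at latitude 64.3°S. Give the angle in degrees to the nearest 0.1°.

46.5°

Plate carrée maps x = Rλ, y = Rφ. The meridian scale is h = 1 and the parallel scale is k = 1/cos φ = sec φ.
At 64.3°: h = 1.000, k = 2.306; principal scales a = 2.306, b = 1.000.
sin(ω/2) = (a − b)/(a + b) = 1.306/3.306 = 0.3950, so ω = 2 arcsin(0.3950) ≈ 46.5°.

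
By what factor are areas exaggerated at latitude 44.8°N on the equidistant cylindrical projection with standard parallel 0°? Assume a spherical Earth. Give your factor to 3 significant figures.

In the plate carrée (x = Rλ, y = Rφ), meridians are true-scale (h = 1) and parallels are stretched by k = sec φ.
Areal scale = h·k = 1 × sec φ; at 44.8°, h = 1.000, k = 1.409, so h·k = 1.409.

1.41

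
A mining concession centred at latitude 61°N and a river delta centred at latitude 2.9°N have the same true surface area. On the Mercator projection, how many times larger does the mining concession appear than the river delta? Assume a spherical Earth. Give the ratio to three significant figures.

Mercator is conformal with k = sec φ, so areal scale = k² = sec²φ.
At 61°: sec²(61°) = 1/0.4848² = 4.255.
At 2.9°: sec²(2.9°) = 1/0.9987² = 1.003.
Ratio = 4.255/1.003 = cos²(2.9°)/cos²(61°) ≈ 4.24.

4.24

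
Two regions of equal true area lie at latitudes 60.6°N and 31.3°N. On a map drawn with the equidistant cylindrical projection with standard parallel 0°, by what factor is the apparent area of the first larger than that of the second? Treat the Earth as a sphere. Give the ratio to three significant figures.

1.74

In the plate carrée (x = Rλ, y = Rφ), meridians are true-scale (h = 1) and parallels are stretched by k = sec φ.
Areal scale at 60.6°: h·k = 1.000 × 2.037 = 2.037.
Areal scale at 31.3°: h·k = 1.000 × 1.170 = 1.170.
Ratio = 2.037/1.170 ≈ 1.74.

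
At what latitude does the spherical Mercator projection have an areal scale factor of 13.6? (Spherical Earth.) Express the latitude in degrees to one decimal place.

74.3°

Mercator areal scale is sec²φ.
sec²φ = 13.6  ⇒  cos²φ = 0.07353  ⇒  cos φ = 0.2712.
φ = arccos(0.2712) ≈ 74.3°.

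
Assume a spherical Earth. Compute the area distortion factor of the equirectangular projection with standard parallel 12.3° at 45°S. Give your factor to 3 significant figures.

The equidistant cylindrical projection with φ₀ = 12.3° has h = 1 (meridians true) and k = cos φ₀ / cos φ along parallels.
Areal scale = h·k = 1 × cos φ₀ / cos φ; at 45°, h = 1.000, k = 1.382, so h·k = 1.382.

1.38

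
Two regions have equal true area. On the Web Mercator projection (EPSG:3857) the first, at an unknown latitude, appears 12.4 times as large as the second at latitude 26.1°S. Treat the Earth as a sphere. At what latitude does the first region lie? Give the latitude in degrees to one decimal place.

75.2°

Mercator areal scale is sec²φ, so apparent-area ratio = sec²φ₁ / sec²φ₂ = cos²φ₂ / cos²φ₁.
cos²φ₂ / cos²φ₁ = 12.4  ⇒  cos φ₁ = cos 26.1° / √12.4 = 0.8980/3.521 = 0.2550.
φ₁ = arccos(0.2550) ≈ 75.2°.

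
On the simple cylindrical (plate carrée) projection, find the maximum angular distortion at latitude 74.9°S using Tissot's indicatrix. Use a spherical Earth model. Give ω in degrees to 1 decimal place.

71.8°

For the equirectangular projection with φ₀ = 0 (plate carrée), h = 1 along meridians and k = sec φ along parallels.
At 74.9°: h = 1.000, k = 3.839; principal scales a = 3.839, b = 1.000.
sin(ω/2) = (a − b)/(a + b) = 2.839/4.839 = 0.5867, so ω = 2 arcsin(0.5867) ≈ 71.8°.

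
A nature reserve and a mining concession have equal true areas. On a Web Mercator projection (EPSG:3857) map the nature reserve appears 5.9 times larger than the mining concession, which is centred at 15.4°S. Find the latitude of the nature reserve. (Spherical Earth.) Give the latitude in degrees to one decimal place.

66.6°

On Mercator, (apparent₁)/(apparent₂) = sec²φ₁ / sec²φ₂ when true areas are equal.
cos²φ₂ / cos²φ₁ = 5.9  ⇒  cos φ₁ = cos 15.4° / √5.9 = 0.9641/2.429 = 0.3969.
φ₁ = arccos(0.3969) ≈ 66.6°.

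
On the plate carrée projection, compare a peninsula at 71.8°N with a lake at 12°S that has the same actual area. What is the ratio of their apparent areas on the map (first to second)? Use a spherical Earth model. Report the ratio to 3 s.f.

3.13

In the plate carrée (x = Rλ, y = Rφ), meridians are true-scale (h = 1) and parallels are stretched by k = sec φ.
Areal scale at 71.8°: h·k = 1.000 × 3.202 = 3.202.
Areal scale at 12°: h·k = 1.000 × 1.022 = 1.022.
Ratio = 3.202/1.022 ≈ 3.13.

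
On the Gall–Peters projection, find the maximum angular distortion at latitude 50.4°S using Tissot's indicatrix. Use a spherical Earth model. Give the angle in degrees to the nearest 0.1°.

Gall–Peters is a cylindrical equal-area projection with standard parallels at ±45°. For cylindrical equal-area with standard parallel φ₀, h = cos φ / cos φ₀ and k = cos φ₀ / cos φ, so h·k = 1.
At 50.4°: h = 0.9015, k = 1.109; principal scales a = 1.109, b = 0.9015.
sin(ω/2) = (a − b)/(a + b) = 0.2079/2.011 = 0.1034, so ω = 2 arcsin(0.1034) ≈ 11.9°.

11.9°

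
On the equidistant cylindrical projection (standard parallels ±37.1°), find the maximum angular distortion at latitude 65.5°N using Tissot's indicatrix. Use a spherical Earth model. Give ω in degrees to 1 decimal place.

36.8°

The equidistant cylindrical projection with φ₀ = 37.1° has h = 1 (meridians true) and k = cos φ₀ / cos φ along parallels.
At 65.5°: h = 1.000, k = 1.923; principal scales a = 1.923, b = 1.000.
sin(ω/2) = (a − b)/(a + b) = 0.9233/2.923 = 0.3158, so ω = 2 arcsin(0.3158) ≈ 36.8°.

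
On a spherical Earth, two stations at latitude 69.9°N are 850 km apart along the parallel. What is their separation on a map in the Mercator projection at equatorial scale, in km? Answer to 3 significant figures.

2470 km

Mercator is conformal, so the point scale is isotropic: h = k = sec φ = 1/cos φ.
Along the parallel, k = sec 69.9° = 1/0.3437 = 2.910.
Map distance = 850 × 2.910 ≈ 2470 km.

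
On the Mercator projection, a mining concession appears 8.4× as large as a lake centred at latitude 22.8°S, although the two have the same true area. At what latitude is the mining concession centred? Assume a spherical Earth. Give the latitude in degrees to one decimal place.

71.5°

Mercator areal scale is sec²φ, so apparent-area ratio = sec²φ₁ / sec²φ₂ = cos²φ₂ / cos²φ₁.
cos²φ₂ / cos²φ₁ = 8.4  ⇒  cos φ₁ = cos 22.8° / √8.4 = 0.9219/2.898 = 0.3181.
φ₁ = arccos(0.3181) ≈ 71.5°.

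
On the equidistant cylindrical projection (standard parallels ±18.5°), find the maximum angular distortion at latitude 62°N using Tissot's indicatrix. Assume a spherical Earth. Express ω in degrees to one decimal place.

39.5°

The equidistant cylindrical projection with φ₀ = 18.5° has h = 1 (meridians true) and k = cos φ₀ / cos φ along parallels.
At 62°: h = 1.000, k = 2.020; principal scales a = 2.020, b = 1.000.
sin(ω/2) = (a − b)/(a + b) = 1.020/3.020 = 0.3377, so ω = 2 arcsin(0.3377) ≈ 39.5°.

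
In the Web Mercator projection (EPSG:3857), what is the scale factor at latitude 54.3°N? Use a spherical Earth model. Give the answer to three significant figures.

The Mercator projection is conformal; its linear scale factor is the same in every direction and equals sec φ = 1/cos φ.
k = 1/cos 54.3° = 1/0.5835 = 1.714.

1.71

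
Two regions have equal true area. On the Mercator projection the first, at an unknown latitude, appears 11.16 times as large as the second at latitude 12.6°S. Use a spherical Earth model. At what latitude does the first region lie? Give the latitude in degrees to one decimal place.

For equal true areas on Mercator, apparent areas scale as sec²φ, so the ratio is cos²φ₂ / cos²φ₁.
cos²φ₂ / cos²φ₁ = 11.16  ⇒  cos φ₁ = cos 12.6° / √11.16 = 0.9759/3.341 = 0.2921.
φ₁ = arccos(0.2921) ≈ 73.0°.

73.0°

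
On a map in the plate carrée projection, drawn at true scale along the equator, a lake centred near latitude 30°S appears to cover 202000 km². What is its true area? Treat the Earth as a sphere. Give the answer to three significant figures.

175000 km²

In the plate carrée (x = Rλ, y = Rφ), meridians are true-scale (h = 1) and parallels are stretched by k = sec φ.
Areal scale = h·k = 1 × sec φ; at 30°, h = 1.000, k = 1.155, so h·k = 1.155.
True area = apparent / (areal scale) = 202000 / 1.155 ≈ 175000 km².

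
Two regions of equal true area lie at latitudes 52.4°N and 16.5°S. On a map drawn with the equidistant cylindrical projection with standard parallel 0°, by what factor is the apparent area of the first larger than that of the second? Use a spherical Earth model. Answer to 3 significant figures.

1.57

Plate carrée maps x = Rλ, y = Rφ. The meridian scale is h = 1 and the parallel scale is k = 1/cos φ = sec φ.
Areal scale at 52.4°: h·k = 1.000 × 1.639 = 1.639.
Areal scale at 16.5°: h·k = 1.000 × 1.043 = 1.043.
Ratio = 1.639/1.043 ≈ 1.57.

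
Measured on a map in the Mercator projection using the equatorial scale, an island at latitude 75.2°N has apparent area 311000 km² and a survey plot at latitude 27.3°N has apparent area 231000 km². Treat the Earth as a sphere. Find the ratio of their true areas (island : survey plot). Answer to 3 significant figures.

0.111

Since Mercator area scale is 1/cos²φ, the true area equals the apparent area multiplied by cos²φ.
True area of island: 311000 × cos²(75.2°) = 311000 × 0.06525 = 20290 km².
True area of survey plot: 231000 × cos²(27.3°) = 231000 × 0.7896 = 182400 km².
Ratio = 20290 / 182400 ≈ 0.111.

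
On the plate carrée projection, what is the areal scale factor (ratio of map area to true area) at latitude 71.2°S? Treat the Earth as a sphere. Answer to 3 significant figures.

3.10

For the equirectangular projection with φ₀ = 0 (plate carrée), h = 1 along meridians and k = sec φ along parallels.
Areal scale = h·k = 1 × sec φ; at 71.2°, h = 1.000, k = 3.103, so h·k = 3.103.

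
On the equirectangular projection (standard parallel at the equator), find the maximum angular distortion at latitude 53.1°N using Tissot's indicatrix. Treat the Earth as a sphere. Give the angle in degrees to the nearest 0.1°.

In the plate carrée (x = Rλ, y = Rφ), meridians are true-scale (h = 1) and parallels are stretched by k = sec φ.
At 53.1°: h = 1.000, k = 1.666; principal scales a = 1.666, b = 1.000.
sin(ω/2) = (a − b)/(a + b) = 0.6655/2.666 = 0.2497, so ω = 2 arcsin(0.2497) ≈ 28.9°.

28.9°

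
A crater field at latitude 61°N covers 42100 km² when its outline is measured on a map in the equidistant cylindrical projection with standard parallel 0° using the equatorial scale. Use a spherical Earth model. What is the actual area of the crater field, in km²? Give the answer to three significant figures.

For the equirectangular projection with φ₀ = 0 (plate carrée), h = 1 along meridians and k = sec φ along parallels.
Areal scale = h·k = 1 × sec φ; at 61°, h = 1.000, k = 2.063, so h·k = 2.063.
True area = apparent / (areal scale) = 42100 / 2.063 ≈ 20400 km².

20400 km²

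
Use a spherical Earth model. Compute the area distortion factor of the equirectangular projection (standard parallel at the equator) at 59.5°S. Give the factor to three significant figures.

Plate carrée maps x = Rλ, y = Rφ. The meridian scale is h = 1 and the parallel scale is k = 1/cos φ = sec φ.
Areal scale = h·k = 1 × sec φ; at 59.5°, h = 1.000, k = 1.970, so h·k = 1.970.

1.97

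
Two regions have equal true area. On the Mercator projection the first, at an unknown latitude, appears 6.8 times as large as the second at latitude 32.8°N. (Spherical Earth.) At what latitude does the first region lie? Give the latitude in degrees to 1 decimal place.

71.2°

On Mercator, (apparent₁)/(apparent₂) = sec²φ₁ / sec²φ₂ when true areas are equal.
cos²φ₂ / cos²φ₁ = 6.8  ⇒  cos φ₁ = cos 32.8° / √6.8 = 0.8406/2.608 = 0.3223.
φ₁ = arccos(0.3223) ≈ 71.2°.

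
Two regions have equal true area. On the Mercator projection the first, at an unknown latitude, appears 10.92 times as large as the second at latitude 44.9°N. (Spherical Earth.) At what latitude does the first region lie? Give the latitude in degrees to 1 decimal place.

77.6°

On Mercator, (apparent₁)/(apparent₂) = sec²φ₁ / sec²φ₂ when true areas are equal.
cos²φ₂ / cos²φ₁ = 10.92  ⇒  cos φ₁ = cos 44.9° / √10.92 = 0.7083/3.305 = 0.2144.
φ₁ = arccos(0.2144) ≈ 77.6°.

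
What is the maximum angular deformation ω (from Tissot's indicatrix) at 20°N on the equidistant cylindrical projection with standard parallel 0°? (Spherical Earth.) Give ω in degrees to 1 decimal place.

Plate carrée maps x = Rλ, y = Rφ. The meridian scale is h = 1 and the parallel scale is k = 1/cos φ = sec φ.
At 20°: h = 1.000, k = 1.064; principal scales a = 1.064, b = 1.000.
sin(ω/2) = (a − b)/(a + b) = 0.06418/2.064 = 0.03109, so ω = 2 arcsin(0.03109) ≈ 3.6°.

3.6°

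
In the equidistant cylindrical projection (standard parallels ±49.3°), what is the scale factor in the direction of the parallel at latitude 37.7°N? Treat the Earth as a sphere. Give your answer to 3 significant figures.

With standard parallel φ₀ = 49.3°, the equirectangular projection gives x = Rλ cos φ₀, y = Rφ, so h = 1 and k = cos 49.3° / cos φ.
k = cos 49.3° / cos 37.7° = 0.6521/0.7912 = 0.8242.

0.824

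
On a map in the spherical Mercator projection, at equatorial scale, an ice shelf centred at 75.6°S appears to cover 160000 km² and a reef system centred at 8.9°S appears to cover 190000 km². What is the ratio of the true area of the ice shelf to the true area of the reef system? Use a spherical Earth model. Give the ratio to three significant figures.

0.0534

Since Mercator area scale is 1/cos²φ, the true area equals the apparent area multiplied by cos²φ.
True area of ice shelf: 160000 × cos²(75.6°) = 160000 × 0.06185 = 9895 km².
True area of reef system: 190000 × cos²(8.9°) = 190000 × 0.9761 = 185500 km².
Ratio = 9895 / 185500 ≈ 0.0534.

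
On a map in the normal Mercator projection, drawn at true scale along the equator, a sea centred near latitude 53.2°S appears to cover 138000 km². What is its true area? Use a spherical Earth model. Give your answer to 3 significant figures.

49500 km²

The Mercator projection is conformal; its linear scale factor is the same in every direction and equals sec φ = 1/cos φ.
Areal scale = k² = sec²φ = 1/cos²(53.2°) = 1/0.5990² = 2.787.
True area = apparent / (areal scale) = 138000 / 2.787 ≈ 49500 km².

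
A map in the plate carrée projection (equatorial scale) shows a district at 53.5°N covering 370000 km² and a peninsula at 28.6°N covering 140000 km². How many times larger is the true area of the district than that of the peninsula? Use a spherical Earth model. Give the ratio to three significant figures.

Plate carrée has h = 1 and k = sec φ, giving areal scale sec φ; true area = (apparent area) · cos φ.
True area of district: 370000 × cos(53.5°) = 370000 × 0.5948 = 220100 km².
True area of peninsula: 140000 × cos(28.6°) = 140000 × 0.8780 = 122900 km².
Ratio = 220100 / 122900 ≈ 1.79.

1.79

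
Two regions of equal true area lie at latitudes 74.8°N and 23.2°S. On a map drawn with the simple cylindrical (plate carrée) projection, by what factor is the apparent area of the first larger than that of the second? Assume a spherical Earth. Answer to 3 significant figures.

Plate carrée maps x = Rλ, y = Rφ. The meridian scale is h = 1 and the parallel scale is k = 1/cos φ = sec φ.
Areal scale at 74.8°: h·k = 1.000 × 3.814 = 3.814.
Areal scale at 23.2°: h·k = 1.000 × 1.088 = 1.088.
Ratio = 3.814/1.088 ≈ 3.51.

3.51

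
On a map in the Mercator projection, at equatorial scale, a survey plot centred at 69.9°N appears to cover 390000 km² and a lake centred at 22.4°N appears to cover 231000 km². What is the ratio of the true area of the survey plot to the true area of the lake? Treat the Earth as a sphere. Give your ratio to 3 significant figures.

Mercator's areal exaggeration is sec²φ; hence true area = (apparent area) · cos²φ.
True area of survey plot: 390000 × cos²(69.9°) = 390000 × 0.1181 = 46060 km².
True area of lake: 231000 × cos²(22.4°) = 231000 × 0.8548 = 197500 km².
Ratio = 46060 / 197500 ≈ 0.233.

0.233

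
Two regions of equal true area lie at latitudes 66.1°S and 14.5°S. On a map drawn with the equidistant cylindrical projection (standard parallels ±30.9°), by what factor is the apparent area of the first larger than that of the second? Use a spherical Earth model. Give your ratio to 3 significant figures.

2.39

In the equirectangular projection with standard parallel φ₀ = 30.9° (x = Rλ cos φ₀, y = Rφ), meridians are true-scale (h = 1) and the parallel scale is k = cos φ₀ / cos φ.
Areal scale at 66.1°: h·k = 1.000 × 2.118 = 2.118.
Areal scale at 14.5°: h·k = 1.000 × 0.8863 = 0.8863.
Ratio = 2.118/0.8863 ≈ 2.39.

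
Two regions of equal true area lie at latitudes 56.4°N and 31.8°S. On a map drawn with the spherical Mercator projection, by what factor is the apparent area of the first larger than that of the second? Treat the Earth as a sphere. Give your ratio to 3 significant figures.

Mercator areal scale is sec²φ.
At 56.4°: sec²(56.4°) = 1/0.5534² = 3.265.
At 31.8°: sec²(31.8°) = 1/0.8499² = 1.384.
Ratio = 3.265/1.384 = cos²(31.8°)/cos²(56.4°) ≈ 2.36.

2.36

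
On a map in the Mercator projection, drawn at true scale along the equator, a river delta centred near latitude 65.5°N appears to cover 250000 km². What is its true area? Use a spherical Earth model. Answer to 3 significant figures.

For Mercator, h = k = sec φ (a conformal cylindrical projection has a single point scale, 1/cos φ).
Areal scale = k² = sec²φ = 1/cos²(65.5°) = 1/0.4147² = 5.815.
True area = apparent / (areal scale) = 250000 / 5.815 ≈ 43000 km².

43000 km²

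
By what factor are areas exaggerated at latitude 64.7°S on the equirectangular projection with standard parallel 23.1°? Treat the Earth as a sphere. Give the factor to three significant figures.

The equidistant cylindrical projection with φ₀ = 23.1° has h = 1 (meridians true) and k = cos φ₀ / cos φ along parallels.
Areal scale = h·k = 1 × cos φ₀ / cos φ; at 64.7°, h = 1.000, k = 2.152, so h·k = 2.152.

2.15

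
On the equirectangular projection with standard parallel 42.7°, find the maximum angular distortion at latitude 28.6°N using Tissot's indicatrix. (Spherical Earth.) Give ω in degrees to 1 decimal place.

With standard parallel φ₀ = 42.7°, the equirectangular projection gives x = Rλ cos φ₀, y = Rφ, so h = 1 and k = cos 42.7° / cos φ.
At 28.6°: h = 1.000, k = 0.8370; principal scales a = 1.000, b = 0.8370.
sin(ω/2) = (a − b)/(a + b) = 0.1630/1.837 = 0.08870, so ω = 2 arcsin(0.08870) ≈ 10.2°.

10.2°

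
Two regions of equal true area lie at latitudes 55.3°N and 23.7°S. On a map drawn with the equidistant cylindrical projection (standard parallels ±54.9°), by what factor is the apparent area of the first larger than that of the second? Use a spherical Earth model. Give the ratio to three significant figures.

1.61

The equidistant cylindrical projection with φ₀ = 54.9° has h = 1 (meridians true) and k = cos φ₀ / cos φ along parallels.
Areal scale at 55.3°: h·k = 1.000 × 1.010 = 1.010.
Areal scale at 23.7°: h·k = 1.000 × 0.6280 = 0.6280.
Ratio = 1.010/0.6280 ≈ 1.61.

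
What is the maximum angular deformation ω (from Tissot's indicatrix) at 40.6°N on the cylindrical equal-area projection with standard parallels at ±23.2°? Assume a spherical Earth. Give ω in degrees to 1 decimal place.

21.8°

A cylindrical equal-area projection with standard parallel φ₀ has meridian scale h = cos φ / cos φ₀ and parallel scale k = cos φ₀ / cos φ (so areas are preserved, h·k = 1).
At 40.6°: h = 0.8261, k = 1.211; principal scales a = 1.211, b = 0.8261.
sin(ω/2) = (a − b)/(a + b) = 0.3845/2.037 = 0.1888, so ω = 2 arcsin(0.1888) ≈ 21.8°.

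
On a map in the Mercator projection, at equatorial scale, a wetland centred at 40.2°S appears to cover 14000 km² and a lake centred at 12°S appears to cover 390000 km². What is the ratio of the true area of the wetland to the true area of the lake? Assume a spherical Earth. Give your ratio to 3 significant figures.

Mercator's areal exaggeration is sec²φ; hence true area = (apparent area) · cos²φ.
True area of wetland: 14000 × cos²(40.2°) = 14000 × 0.5834 = 8167 km².
True area of lake: 390000 × cos²(12°) = 390000 × 0.9568 = 373100 km².
Ratio = 8167 / 373100 ≈ 0.0219.

0.0219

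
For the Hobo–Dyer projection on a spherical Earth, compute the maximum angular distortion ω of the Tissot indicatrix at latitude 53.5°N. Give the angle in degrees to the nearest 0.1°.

The Hobo–Dyer projection is cylindrical equal-area with φ₀ = 37.5°. For cylindrical equal-area with standard parallel φ₀, h = cos φ / cos φ₀ and k = cos φ₀ / cos φ, so h·k = 1.
At 53.5°: h = 0.7498, k = 1.334; principal scales a = 1.334, b = 0.7498.
sin(ω/2) = (a − b)/(a + b) = 0.5840/2.084 = 0.2803, so ω = 2 arcsin(0.2803) ≈ 32.6°.

32.6°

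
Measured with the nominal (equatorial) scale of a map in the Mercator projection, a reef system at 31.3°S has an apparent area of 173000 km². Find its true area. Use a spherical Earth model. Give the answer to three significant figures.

For Mercator, h = k = sec φ (a conformal cylindrical projection has a single point scale, 1/cos φ).
Areal scale = k² = sec²φ = 1/cos²(31.3°) = 1/0.8545² = 1.370.
True area = apparent / (areal scale) = 173000 / 1.370 ≈ 126000 km².

126000 km²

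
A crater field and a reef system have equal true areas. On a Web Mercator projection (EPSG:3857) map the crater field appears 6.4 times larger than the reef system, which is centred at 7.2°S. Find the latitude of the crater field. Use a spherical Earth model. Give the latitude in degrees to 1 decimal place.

66.9°

For equal true areas on Mercator, apparent areas scale as sec²φ, so the ratio is cos²φ₂ / cos²φ₁.
cos²φ₂ / cos²φ₁ = 6.4  ⇒  cos φ₁ = cos 7.2° / √6.4 = 0.9921/2.530 = 0.3922.
φ₁ = arccos(0.3922) ≈ 66.9°.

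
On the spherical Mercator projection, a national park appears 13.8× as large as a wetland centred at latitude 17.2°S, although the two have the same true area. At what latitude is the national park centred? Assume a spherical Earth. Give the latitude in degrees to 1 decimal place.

75.1°

Mercator areal scale is sec²φ, so apparent-area ratio = sec²φ₁ / sec²φ₂ = cos²φ₂ / cos²φ₁.
cos²φ₂ / cos²φ₁ = 13.8  ⇒  cos φ₁ = cos 17.2° / √13.8 = 0.9553/3.715 = 0.2572.
φ₁ = arccos(0.2572) ≈ 75.1°.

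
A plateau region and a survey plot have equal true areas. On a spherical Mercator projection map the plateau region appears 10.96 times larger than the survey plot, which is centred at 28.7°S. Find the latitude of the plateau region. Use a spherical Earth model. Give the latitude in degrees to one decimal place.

74.6°

On Mercator, (apparent₁)/(apparent₂) = sec²φ₁ / sec²φ₂ when true areas are equal.
cos²φ₂ / cos²φ₁ = 10.96  ⇒  cos φ₁ = cos 28.7° / √10.96 = 0.8771/3.311 = 0.2650.
φ₁ = arccos(0.2650) ≈ 74.6°.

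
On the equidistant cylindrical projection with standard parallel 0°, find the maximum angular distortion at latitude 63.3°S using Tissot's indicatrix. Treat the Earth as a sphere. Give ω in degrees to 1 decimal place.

For the equirectangular projection with φ₀ = 0 (plate carrée), h = 1 along meridians and k = sec φ along parallels.
At 63.3°: h = 1.000, k = 2.226; principal scales a = 2.226, b = 1.000.
sin(ω/2) = (a − b)/(a + b) = 1.226/3.226 = 0.3800, so ω = 2 arcsin(0.3800) ≈ 44.7°.

44.7°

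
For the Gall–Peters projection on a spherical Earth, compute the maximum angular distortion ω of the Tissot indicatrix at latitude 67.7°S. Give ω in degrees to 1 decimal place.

Gall–Peters is a cylindrical equal-area projection with standard parallels at ±45°. Cylindrical equal-area (φ₀ = 45°): h = cos φ / cos 45° along meridians, k = cos 45° / cos φ along parallels; h·k = 1.
At 67.7°: h = 0.5366, k = 1.863; principal scales a = 1.863, b = 0.5366.
sin(ω/2) = (a − b)/(a + b) = 1.327/2.400 = 0.5528, so ω = 2 arcsin(0.5528) ≈ 67.1°.

67.1°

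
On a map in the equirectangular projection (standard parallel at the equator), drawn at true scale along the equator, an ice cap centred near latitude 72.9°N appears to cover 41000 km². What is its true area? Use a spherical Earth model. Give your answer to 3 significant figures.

12100 km²

Plate carrée maps x = Rλ, y = Rφ. The meridian scale is h = 1 and the parallel scale is k = 1/cos φ = sec φ.
Areal scale = h·k = 1 × sec φ; at 72.9°, h = 1.000, k = 3.401, so h·k = 3.401.
True area = apparent / (areal scale) = 41000 / 3.401 ≈ 12100 km².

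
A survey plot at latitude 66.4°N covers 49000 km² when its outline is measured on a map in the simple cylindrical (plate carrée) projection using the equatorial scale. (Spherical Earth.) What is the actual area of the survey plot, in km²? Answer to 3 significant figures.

For the equirectangular projection with φ₀ = 0 (plate carrée), h = 1 along meridians and k = sec φ along parallels.
Areal scale = h·k = 1 × sec φ; at 66.4°, h = 1.000, k = 2.498, so h·k = 2.498.
True area = apparent / (areal scale) = 49000 / 2.498 ≈ 19600 km².

19600 km²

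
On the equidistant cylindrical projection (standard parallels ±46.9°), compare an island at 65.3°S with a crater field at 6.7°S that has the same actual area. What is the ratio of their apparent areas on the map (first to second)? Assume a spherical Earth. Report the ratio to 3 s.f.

2.38

In the equirectangular projection with standard parallel φ₀ = 46.9° (x = Rλ cos φ₀, y = Rφ), meridians are true-scale (h = 1) and the parallel scale is k = cos φ₀ / cos φ.
Areal scale at 65.3°: h·k = 1.000 × 1.635 = 1.635.
Areal scale at 6.7°: h·k = 1.000 × 0.6880 = 0.6880.
Ratio = 1.635/0.6880 ≈ 2.38.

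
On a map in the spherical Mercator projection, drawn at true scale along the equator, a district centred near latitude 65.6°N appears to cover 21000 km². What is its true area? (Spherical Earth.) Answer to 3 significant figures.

Mercator is conformal, so the point scale is isotropic: h = k = sec φ = 1/cos φ.
Areal scale = k² = sec²φ = 1/cos²(65.6°) = 1/0.4131² = 5.860.
True area = apparent / (areal scale) = 21000 / 5.860 ≈ 3580 km².

3580 km²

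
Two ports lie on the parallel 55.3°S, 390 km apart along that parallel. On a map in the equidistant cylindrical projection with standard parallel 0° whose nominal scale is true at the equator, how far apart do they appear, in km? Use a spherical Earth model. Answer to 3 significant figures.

685 km

Plate carrée maps x = Rλ, y = Rφ. The meridian scale is h = 1 and the parallel scale is k = 1/cos φ = sec φ.
Along the parallel, k = sec 55.3° = 1/0.5693 = 1.757.
Map distance = 390 × 1.757 ≈ 685 km.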